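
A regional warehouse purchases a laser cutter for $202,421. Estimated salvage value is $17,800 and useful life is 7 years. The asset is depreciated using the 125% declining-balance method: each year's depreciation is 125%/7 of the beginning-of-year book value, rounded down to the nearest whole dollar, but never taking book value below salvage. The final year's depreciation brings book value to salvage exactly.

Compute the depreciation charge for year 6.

Depreciable base = $202,421 − $17,800 = $184,621.
Year 1: ⌊$202,421 × 125%/7⌋ = $36,146. Book value $166,275.
Year 2: ⌊$166,275 × 125%/7⌋ = $29,691. Book value $136,584.
Year 3: ⌊$136,584 × 125%/7⌋ = $24,390. Book value $112,194.
Year 4: ⌊$112,194 × 125%/7⌋ = $20,034. Book value $92,160.
Year 5: ⌊$92,160 × 125%/7⌋ = $16,457. Book value $75,703.
Year 6: ⌊$75,703 × 125%/7⌋ = $13,518. Book value $62,185.

$13,518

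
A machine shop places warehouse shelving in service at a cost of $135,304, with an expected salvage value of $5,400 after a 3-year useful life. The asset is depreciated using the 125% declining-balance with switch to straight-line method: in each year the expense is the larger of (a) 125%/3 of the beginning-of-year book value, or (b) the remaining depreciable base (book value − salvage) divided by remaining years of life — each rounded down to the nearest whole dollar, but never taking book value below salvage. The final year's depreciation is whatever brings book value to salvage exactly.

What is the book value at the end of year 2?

$42,164

Depreciable base = $135,304 − $5,400 = $129,904.
Year 1: DB = ⌊$135,304 × 125%/3⌋ = $56,376; SL = ⌊$129,904/3⌋ = $43,301 → take DB $56,376. Book value $78,928.
Year 2: DB = ⌊$78,928 × 125%/3⌋ = $32,886; SL = ⌊$73,528/2⌋ = $36,764 → take SL $36,764. Book value $42,164.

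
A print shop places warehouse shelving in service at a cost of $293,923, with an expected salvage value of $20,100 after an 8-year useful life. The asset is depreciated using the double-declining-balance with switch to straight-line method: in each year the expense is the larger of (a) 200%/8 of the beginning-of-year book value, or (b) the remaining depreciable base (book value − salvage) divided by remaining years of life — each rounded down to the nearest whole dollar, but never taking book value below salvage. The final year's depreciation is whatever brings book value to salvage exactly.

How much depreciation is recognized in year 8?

$16,107

Depreciable base = $293,923 − $20,100 = $273,823.
Year 1: DB = ⌊$293,923 × 200%/8⌋ = $73,480; SL = ⌊$273,823/8⌋ = $34,227 → take DB $73,480. Book value $220,443.
Year 2: DB = ⌊$220,443 × 200%/8⌋ = $55,110; SL = ⌊$200,343/7⌋ = $28,620 → take DB $55,110. Book value $165,333.
Year 3: DB = ⌊$165,333 × 200%/8⌋ = $41,333; SL = ⌊$145,233/6⌋ = $24,205 → take DB $41,333. Book value $124,000.
Year 4: DB = ⌊$124,000 × 200%/8⌋ = $31,000; SL = ⌊$103,900/5⌋ = $20,780 → take DB $31,000. Book value $93,000.
Year 5: DB = ⌊$93,000 × 200%/8⌋ = $23,250; SL = ⌊$72,900/4⌋ = $18,225 → take DB $23,250. Book value $69,750.
Year 6: DB = ⌊$69,750 × 200%/8⌋ = $17,437; SL = ⌊$49,650/3⌋ = $16,550 → take DB $17,437. Book value $52,313.
Year 7: DB = ⌊$52,313 × 200%/8⌋ = $13,078; SL = ⌊$32,213/2⌋ = $16,106 → take SL $16,106. Book value $36,207.
Year 8 (final): $36,207 − $20,100 = $16,107. Book value $20,100.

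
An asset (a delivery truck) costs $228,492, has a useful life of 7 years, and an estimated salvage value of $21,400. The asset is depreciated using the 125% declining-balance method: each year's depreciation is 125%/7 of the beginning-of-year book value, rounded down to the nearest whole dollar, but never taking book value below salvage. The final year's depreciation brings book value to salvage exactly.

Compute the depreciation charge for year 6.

Depreciable base = $228,492 − $21,400 = $207,092.
Year 1: ⌊$228,492 × 125%/7⌋ = $40,802. Book value $187,690.
Year 2: ⌊$187,690 × 125%/7⌋ = $33,516. Book value $154,174.
Year 3: ⌊$154,174 × 125%/7⌋ = $27,531. Book value $126,643.
Year 4: ⌊$126,643 × 125%/7⌋ = $22,614. Book value $104,029.
Year 5: ⌊$104,029 × 125%/7⌋ = $18,576. Book value $85,453.
Year 6: ⌊$85,453 × 125%/7⌋ = $15,259. Book value $70,194.

$15,259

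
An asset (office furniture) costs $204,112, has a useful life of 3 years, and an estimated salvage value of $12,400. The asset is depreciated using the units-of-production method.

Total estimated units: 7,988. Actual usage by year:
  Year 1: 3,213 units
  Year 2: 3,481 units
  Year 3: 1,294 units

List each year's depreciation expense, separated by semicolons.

$77,112; $83,544; $31,056

Depreciable base = $204,112 − $12,400 = $191,712.
Rate = $191,712 / 7,988 units = $24 per unit.
Year 1: 3,213 × $24 = $77,112. Book value $127,000.
Year 2: 3,481 × $24 = $83,544. Book value $43,456.
Year 3: 1,294 × $24 = $31,056. Book value $12,400.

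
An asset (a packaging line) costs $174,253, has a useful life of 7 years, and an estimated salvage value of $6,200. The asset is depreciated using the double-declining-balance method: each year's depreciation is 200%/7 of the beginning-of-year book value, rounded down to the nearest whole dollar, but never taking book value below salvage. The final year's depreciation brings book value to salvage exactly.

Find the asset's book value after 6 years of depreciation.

$23,143

Depreciable base = $174,253 − $6,200 = $168,053.
Year 1: ⌊$174,253 × 200%/7⌋ = $49,786. Book value $124,467.
Year 2: ⌊$124,467 × 200%/7⌋ = $35,562. Book value $88,905.
Year 3: ⌊$88,905 × 200%/7⌋ = $25,401. Book value $63,504.
Year 4: ⌊$63,504 × 200%/7⌋ = $18,144. Book value $45,360.
Year 5: ⌊$45,360 × 200%/7⌋ = $12,960. Book value $32,400.
Year 6: ⌊$32,400 × 200%/7⌋ = $9,257. Book value $23,143.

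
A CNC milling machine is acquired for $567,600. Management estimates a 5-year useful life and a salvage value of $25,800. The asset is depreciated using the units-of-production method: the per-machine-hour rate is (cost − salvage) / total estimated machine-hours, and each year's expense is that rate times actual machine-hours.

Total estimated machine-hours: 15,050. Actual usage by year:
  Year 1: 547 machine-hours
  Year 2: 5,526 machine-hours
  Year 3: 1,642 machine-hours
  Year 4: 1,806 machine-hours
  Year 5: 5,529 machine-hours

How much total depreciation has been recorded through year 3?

Depreciable base = $567,600 − $25,800 = $541,800.
Rate = $541,800 / 15,050 machine-hours = $36 per machine-hour.
Year 1: 547 × $36 = $19,692. Book value $547,908.
Year 2: 5,526 × $36 = $198,936. Book value $348,972.
Year 3: 1,642 × $36 = $59,112. Book value $289,860.
Accumulated through year 3 = $567,600 − $289,860 = $277,740.

$277,740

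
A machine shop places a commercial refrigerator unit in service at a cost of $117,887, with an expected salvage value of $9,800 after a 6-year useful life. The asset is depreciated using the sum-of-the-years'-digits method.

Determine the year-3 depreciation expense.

Depreciable base = $117,887 − $9,800 = $108,087.
Sum of the years' digits = 6+5+4+3+2+1 = 21.
Year 1: $108,087 × 6/21 = $30,882. Book value $87,005.
Year 2: $108,087 × 5/21 = $25,735. Book value $61,270.
Year 3: $108,087 × 4/21 = $20,588. Book value $40,682.

$20,588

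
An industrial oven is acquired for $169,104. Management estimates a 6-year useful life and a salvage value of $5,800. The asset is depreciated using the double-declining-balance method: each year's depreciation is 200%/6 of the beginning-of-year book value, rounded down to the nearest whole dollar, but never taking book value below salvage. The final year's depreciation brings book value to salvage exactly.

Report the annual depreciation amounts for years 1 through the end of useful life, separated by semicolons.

$56,368; $37,578; $25,052; $16,702; $11,134; $16,470

Depreciable base = $169,104 − $5,800 = $163,304.
Year 1: ⌊$169,104 × 200%/6⌋ = $56,368. Book value $112,736.
Year 2: ⌊$112,736 × 200%/6⌋ = $37,578. Book value $75,158.
Year 3: ⌊$75,158 × 200%/6⌋ = $25,052. Book value $50,106.
Year 4: ⌊$50,106 × 200%/6⌋ = $16,702. Book value $33,404.
Year 5: ⌊$33,404 × 200%/6⌋ = $11,134. Book value $22,270.
Year 6 (final): $22,270 − $5,800 = $16,470. Book value $5,800.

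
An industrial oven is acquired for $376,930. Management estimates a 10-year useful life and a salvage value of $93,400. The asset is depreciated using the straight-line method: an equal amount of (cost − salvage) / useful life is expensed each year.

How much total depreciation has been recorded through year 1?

$28,353

Depreciable base = $376,930 − $93,400 = $283,530.
Annual expense = $283,530 / 10 = $28,353.
End of year 1: book value $348,577.
Accumulated through year 1 = $376,930 − $348,577 = $28,353.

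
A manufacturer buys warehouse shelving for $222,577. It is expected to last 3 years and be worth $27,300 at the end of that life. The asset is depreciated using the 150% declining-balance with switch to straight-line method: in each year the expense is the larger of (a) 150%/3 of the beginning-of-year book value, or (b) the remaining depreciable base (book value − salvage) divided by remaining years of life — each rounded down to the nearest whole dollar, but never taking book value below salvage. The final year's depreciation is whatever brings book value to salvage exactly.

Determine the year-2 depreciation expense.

Depreciable base = $222,577 − $27,300 = $195,277.
Year 1: DB = ⌊$222,577 × 150%/3⌋ = $111,288; SL = ⌊$195,277/3⌋ = $65,092 → take DB $111,288. Book value $111,289.
Year 2: DB = ⌊$111,289 × 150%/3⌋ = $55,644; SL = ⌊$83,989/2⌋ = $41,994 → take DB $55,644. Book value $55,645.

$55,644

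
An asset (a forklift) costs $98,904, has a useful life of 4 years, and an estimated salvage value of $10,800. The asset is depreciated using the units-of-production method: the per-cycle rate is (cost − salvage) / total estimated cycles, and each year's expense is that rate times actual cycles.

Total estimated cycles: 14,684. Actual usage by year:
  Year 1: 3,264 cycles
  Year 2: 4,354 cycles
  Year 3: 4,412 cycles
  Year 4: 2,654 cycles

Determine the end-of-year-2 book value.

$53,196

Depreciable base = $98,904 − $10,800 = $88,104.
Rate = $88,104 / 14,684 cycles = $6 per cycle.
Year 1: 3,264 × $6 = $19,584. Book value $79,320.
Year 2: 4,354 × $6 = $26,124. Book value $53,196.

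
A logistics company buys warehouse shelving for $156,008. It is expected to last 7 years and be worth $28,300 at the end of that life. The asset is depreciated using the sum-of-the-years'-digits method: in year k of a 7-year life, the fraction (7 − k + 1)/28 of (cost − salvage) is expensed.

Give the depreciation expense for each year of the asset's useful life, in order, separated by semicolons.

$31,927; $27,366; $22,805; $18,244; $13,683; $9,122; $4,561

Depreciable base = $156,008 − $28,300 = $127,708.
Sum of the years' digits = 7+6+5+4+3+2+1 = 28.
Year 1: $127,708 × 7/28 = $31,927. Book value $124,081.
Year 2: $127,708 × 6/28 = $27,366. Book value $96,715.
Year 3: $127,708 × 5/28 = $22,805. Book value $73,910.
Year 4: $127,708 × 4/28 = $18,244. Book value $55,666.
Year 5: $127,708 × 3/28 = $13,683. Book value $41,983.
Year 6: $127,708 × 2/28 = $9,122. Book value $32,861.
Year 7: $127,708 × 1/28 = $4,561. Book value $28,300.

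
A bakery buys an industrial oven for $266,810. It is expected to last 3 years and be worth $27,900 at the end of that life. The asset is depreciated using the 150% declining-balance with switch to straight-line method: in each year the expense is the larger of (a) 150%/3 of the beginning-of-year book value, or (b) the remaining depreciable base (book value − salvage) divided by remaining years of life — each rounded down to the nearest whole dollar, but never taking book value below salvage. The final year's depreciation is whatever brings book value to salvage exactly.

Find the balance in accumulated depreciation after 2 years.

$200,107

Depreciable base = $266,810 − $27,900 = $238,910.
Year 1: DB = ⌊$266,810 × 150%/3⌋ = $133,405; SL = ⌊$238,910/3⌋ = $79,636 → take DB $133,405. Book value $133,405.
Year 2: DB = ⌊$133,405 × 150%/3⌋ = $66,702; SL = ⌊$105,505/2⌋ = $52,752 → take DB $66,702. Book value $66,703.
Accumulated through year 2 = $266,810 − $66,703 = $200,107.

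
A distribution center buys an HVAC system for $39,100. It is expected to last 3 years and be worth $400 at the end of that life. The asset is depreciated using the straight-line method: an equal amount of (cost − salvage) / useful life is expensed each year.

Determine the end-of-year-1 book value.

$26,200

Depreciable base = $39,100 − $400 = $38,700.
Annual expense = $38,700 / 3 = $12,900.
End of year 1: book value $26,200.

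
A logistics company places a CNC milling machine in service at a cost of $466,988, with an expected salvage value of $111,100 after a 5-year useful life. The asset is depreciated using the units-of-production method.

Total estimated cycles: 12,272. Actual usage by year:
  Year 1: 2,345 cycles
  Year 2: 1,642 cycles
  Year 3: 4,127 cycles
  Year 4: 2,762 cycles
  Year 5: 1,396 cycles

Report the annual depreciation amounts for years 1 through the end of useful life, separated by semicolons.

Depreciable base = $466,988 − $111,100 = $355,888.
Rate = $355,888 / 12,272 cycles = $29 per cycle.
Year 1: 2,345 × $29 = $68,005. Book value $398,983.
Year 2: 1,642 × $29 = $47,618. Book value $351,365.
Year 3: 4,127 × $29 = $119,683. Book value $231,682.
Year 4: 2,762 × $29 = $80,098. Book value $151,584.
Year 5: 1,396 × $29 = $40,484. Book value $111,100.

$68,005; $47,618; $119,683; $80,098; $40,484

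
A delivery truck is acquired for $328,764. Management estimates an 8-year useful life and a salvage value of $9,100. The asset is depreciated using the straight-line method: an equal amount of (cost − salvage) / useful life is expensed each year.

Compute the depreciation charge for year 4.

$39,958

Depreciable base = $328,764 − $9,100 = $319,664.
Annual expense = $319,664 / 8 = $39,958.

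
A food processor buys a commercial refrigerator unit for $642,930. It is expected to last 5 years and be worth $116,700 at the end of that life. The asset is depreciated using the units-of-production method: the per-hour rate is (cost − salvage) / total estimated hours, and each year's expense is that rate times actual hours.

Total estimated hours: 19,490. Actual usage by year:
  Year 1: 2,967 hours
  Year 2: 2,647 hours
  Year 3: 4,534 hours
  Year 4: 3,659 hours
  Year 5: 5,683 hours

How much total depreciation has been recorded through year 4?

Depreciable base = $642,930 − $116,700 = $526,230.
Rate = $526,230 / 19,490 hours = $27 per hour.
Year 1: 2,967 × $27 = $80,109. Book value $562,821.
Year 2: 2,647 × $27 = $71,469. Book value $491,352.
Year 3: 4,534 × $27 = $122,418. Book value $368,934.
Year 4: 3,659 × $27 = $98,793. Book value $270,141.
Accumulated through year 4 = $642,930 − $270,141 = $372,789.

$372,789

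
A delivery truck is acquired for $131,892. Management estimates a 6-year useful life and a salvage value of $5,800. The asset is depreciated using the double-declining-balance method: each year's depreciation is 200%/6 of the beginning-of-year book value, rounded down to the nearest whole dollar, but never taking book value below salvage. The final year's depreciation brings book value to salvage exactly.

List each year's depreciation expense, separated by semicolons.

$43,964; $29,309; $19,539; $13,026; $8,684; $11,570

Depreciable base = $131,892 − $5,800 = $126,092.
Year 1: ⌊$131,892 × 200%/6⌋ = $43,964. Book value $87,928.
Year 2: ⌊$87,928 × 200%/6⌋ = $29,309. Book value $58,619.
Year 3: ⌊$58,619 × 200%/6⌋ = $19,539. Book value $39,080.
Year 4: ⌊$39,080 × 200%/6⌋ = $13,026. Book value $26,054.
Year 5: ⌊$26,054 × 200%/6⌋ = $8,684. Book value $17,370.
Year 6 (final): $17,370 − $5,800 = $11,570. Book value $5,800.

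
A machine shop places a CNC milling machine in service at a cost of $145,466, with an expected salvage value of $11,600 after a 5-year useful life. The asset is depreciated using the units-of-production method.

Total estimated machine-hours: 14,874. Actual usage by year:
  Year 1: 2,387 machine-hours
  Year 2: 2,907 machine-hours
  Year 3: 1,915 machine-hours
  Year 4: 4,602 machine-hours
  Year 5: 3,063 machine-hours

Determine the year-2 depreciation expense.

Depreciable base = $145,466 − $11,600 = $133,866.
Rate = $133,866 / 14,874 machine-hours = $9 per machine-hour.
Year 1: 2,387 × $9 = $21,483. Book value $123,983.
Year 2: 2,907 × $9 = $26,163. Book value $97,820.

$26,163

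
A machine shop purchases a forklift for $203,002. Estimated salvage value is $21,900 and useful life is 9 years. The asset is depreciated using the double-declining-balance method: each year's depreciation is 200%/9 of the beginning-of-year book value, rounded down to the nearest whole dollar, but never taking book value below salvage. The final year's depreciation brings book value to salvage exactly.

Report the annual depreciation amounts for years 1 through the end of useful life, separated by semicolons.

$45,111; $35,086; $27,290; $21,225; $16,508; $12,840; $9,987; $7,767; $5,288

Depreciable base = $203,002 − $21,900 = $181,102.
Year 1: ⌊$203,002 × 200%/9⌋ = $45,111. Book value $157,891.
Year 2: ⌊$157,891 × 200%/9⌋ = $35,086. Book value $122,805.
Year 3: ⌊$122,805 × 200%/9⌋ = $27,290. Book value $95,515.
Year 4: ⌊$95,515 × 200%/9⌋ = $21,225. Book value $74,290.
Year 5: ⌊$74,290 × 200%/9⌋ = $16,508. Book value $57,782.
Year 6: ⌊$57,782 × 200%/9⌋ = $12,840. Book value $44,942.
Year 7: ⌊$44,942 × 200%/9⌋ = $9,987. Book value $34,955.
Year 8: ⌊$34,955 × 200%/9⌋ = $7,767. Book value $27,188.
Year 9 (final): $27,188 − $21,900 = $5,288. Book value $21,900.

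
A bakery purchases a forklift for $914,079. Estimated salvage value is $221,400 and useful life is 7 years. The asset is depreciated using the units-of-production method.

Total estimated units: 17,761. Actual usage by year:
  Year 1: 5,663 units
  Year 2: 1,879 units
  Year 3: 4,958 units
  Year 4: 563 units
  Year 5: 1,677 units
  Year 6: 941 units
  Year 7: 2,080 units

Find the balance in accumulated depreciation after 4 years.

Depreciable base = $914,079 − $221,400 = $692,679.
Rate = $692,679 / 17,761 units = $39 per unit.
Year 1: 5,663 × $39 = $220,857. Book value $693,222.
Year 2: 1,879 × $39 = $73,281. Book value $619,941.
Year 3: 4,958 × $39 = $193,362. Book value $426,579.
Year 4: 563 × $39 = $21,957. Book value $404,622.
Accumulated through year 4 = $914,079 − $404,622 = $509,457.

$509,457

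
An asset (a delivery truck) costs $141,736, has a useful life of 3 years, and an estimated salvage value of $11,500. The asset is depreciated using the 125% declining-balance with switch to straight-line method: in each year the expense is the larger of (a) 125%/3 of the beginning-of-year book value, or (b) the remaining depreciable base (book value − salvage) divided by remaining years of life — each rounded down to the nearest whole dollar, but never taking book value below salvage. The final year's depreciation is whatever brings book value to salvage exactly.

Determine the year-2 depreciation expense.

$35,590

Depreciable base = $141,736 − $11,500 = $130,236.
Year 1: DB = ⌊$141,736 × 125%/3⌋ = $59,056; SL = ⌊$130,236/3⌋ = $43,412 → take DB $59,056. Book value $82,680.
Year 2: DB = ⌊$82,680 × 125%/3⌋ = $34,450; SL = ⌊$71,180/2⌋ = $35,590 → take SL $35,590. Book value $47,090.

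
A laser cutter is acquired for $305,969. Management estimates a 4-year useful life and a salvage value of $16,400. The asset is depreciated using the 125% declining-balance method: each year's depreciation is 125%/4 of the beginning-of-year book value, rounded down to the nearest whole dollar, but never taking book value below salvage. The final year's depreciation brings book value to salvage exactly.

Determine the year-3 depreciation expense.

Depreciable base = $305,969 − $16,400 = $289,569.
Year 1: ⌊$305,969 × 125%/4⌋ = $95,615. Book value $210,354.
Year 2: ⌊$210,354 × 125%/4⌋ = $65,735. Book value $144,619.
Year 3: ⌊$144,619 × 125%/4⌋ = $45,193. Book value $99,426.

$45,193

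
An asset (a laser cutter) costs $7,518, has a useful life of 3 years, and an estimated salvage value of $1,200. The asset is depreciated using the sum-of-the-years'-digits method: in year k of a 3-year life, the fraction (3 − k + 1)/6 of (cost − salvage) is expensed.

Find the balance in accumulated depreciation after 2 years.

Depreciable base = $7,518 − $1,200 = $6,318.
Sum of the years' digits = 3+2+1 = 6.
Year 1: $6,318 × 3/6 = $3,159. Book value $4,359.
Year 2: $6,318 × 2/6 = $2,106. Book value $2,253.
Accumulated through year 2 = $7,518 − $2,253 = $5,265.

$5,265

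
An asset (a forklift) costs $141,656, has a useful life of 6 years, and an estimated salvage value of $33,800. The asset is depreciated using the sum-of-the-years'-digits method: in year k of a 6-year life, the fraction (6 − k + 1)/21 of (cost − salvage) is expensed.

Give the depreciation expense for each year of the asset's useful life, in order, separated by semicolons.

$30,816; $25,680; $20,544; $15,408; $10,272; $5,136

Depreciable base = $141,656 − $33,800 = $107,856.
Sum of the years' digits = 6+5+4+3+2+1 = 21.
Year 1: $107,856 × 6/21 = $30,816. Book value $110,840.
Year 2: $107,856 × 5/21 = $25,680. Book value $85,160.
Year 3: $107,856 × 4/21 = $20,544. Book value $64,616.
Year 4: $107,856 × 3/21 = $15,408. Book value $49,208.
Year 5: $107,856 × 2/21 = $10,272. Book value $38,936.
Year 6: $107,856 × 1/21 = $5,136. Book value $33,800.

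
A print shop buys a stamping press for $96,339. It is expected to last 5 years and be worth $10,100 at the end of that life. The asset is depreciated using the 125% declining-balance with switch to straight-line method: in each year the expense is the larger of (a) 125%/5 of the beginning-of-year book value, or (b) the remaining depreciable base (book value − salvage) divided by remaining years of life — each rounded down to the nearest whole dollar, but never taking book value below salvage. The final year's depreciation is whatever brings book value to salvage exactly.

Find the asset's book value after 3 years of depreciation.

Depreciable base = $96,339 − $10,100 = $86,239.
Year 1: DB = ⌊$96,339 × 125%/5⌋ = $24,084; SL = ⌊$86,239/5⌋ = $17,247 → take DB $24,084. Book value $72,255.
Year 2: DB = ⌊$72,255 × 125%/5⌋ = $18,063; SL = ⌊$62,155/4⌋ = $15,538 → take DB $18,063. Book value $54,192.
Year 3: DB = ⌊$54,192 × 125%/5⌋ = $13,548; SL = ⌊$44,092/3⌋ = $14,697 → take SL $14,697. Book value $39,495.

$39,495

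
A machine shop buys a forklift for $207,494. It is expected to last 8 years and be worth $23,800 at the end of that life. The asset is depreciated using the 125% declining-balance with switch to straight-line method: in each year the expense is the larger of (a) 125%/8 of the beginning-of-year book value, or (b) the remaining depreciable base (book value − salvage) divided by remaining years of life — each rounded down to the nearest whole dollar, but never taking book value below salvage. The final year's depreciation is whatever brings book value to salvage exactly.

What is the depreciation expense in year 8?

Depreciable base = $207,494 − $23,800 = $183,694.
Year 1: DB = ⌊$207,494 × 125%/8⌋ = $32,420; SL = ⌊$183,694/8⌋ = $22,961 → take DB $32,420. Book value $175,074.
Year 2: DB = ⌊$175,074 × 125%/8⌋ = $27,355; SL = ⌊$151,274/7⌋ = $21,610 → take DB $27,355. Book value $147,719.
Year 3: DB = ⌊$147,719 × 125%/8⌋ = $23,081; SL = ⌊$123,919/6⌋ = $20,653 → take DB $23,081. Book value $124,638.
Year 4: DB = ⌊$124,638 × 125%/8⌋ = $19,474; SL = ⌊$100,838/5⌋ = $20,167 → take SL $20,167. Book value $104,471.
Year 5: DB = ⌊$104,471 × 125%/8⌋ = $16,323; SL = ⌊$80,671/4⌋ = $20,167 → take SL $20,167. Book value $84,304.
Year 6: DB = ⌊$84,304 × 125%/8⌋ = $13,172; SL = ⌊$60,504/3⌋ = $20,168 → take SL $20,168. Book value $64,136.
Year 7: DB = ⌊$64,136 × 125%/8⌋ = $10,021; SL = ⌊$40,336/2⌋ = $20,168 → take SL $20,168. Book value $43,968.
Year 8 (final): $43,968 − $23,800 = $20,168. Book value $23,800.

$20,168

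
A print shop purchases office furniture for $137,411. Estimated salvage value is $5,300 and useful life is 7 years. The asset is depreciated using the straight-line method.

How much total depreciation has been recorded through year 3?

Depreciable base = $137,411 − $5,300 = $132,111.
Annual expense = $132,111 / 7 = $18,873.
End of year 1: book value $118,538.
End of year 2: book value $99,665.
End of year 3: book value $80,792.
Accumulated through year 3 = $137,411 − $80,792 = $56,619.

$56,619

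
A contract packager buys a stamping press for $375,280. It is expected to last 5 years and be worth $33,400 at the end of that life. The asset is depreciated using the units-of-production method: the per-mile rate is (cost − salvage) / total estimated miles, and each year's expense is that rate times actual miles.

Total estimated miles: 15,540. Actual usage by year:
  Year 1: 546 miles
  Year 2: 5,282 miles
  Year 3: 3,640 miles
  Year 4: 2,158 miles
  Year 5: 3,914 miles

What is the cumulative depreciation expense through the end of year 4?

Depreciable base = $375,280 − $33,400 = $341,880.
Rate = $341,880 / 15,540 miles = $22 per mile.
Year 1: 546 × $22 = $12,012. Book value $363,268.
Year 2: 5,282 × $22 = $116,204. Book value $247,064.
Year 3: 3,640 × $22 = $80,080. Book value $166,984.
Year 4: 2,158 × $22 = $47,476. Book value $119,508.
Accumulated through year 4 = $375,280 − $119,508 = $255,772.

$255,772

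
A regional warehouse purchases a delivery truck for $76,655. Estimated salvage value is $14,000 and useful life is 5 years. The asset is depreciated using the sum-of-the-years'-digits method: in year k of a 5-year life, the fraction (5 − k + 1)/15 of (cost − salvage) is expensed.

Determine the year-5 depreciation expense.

$4,177

Depreciable base = $76,655 − $14,000 = $62,655.
Sum of the years' digits = 5+4+3+2+1 = 15.
Year 1: $62,655 × 5/15 = $20,885. Book value $55,770.
Year 2: $62,655 × 4/15 = $16,708. Book value $39,062.
Year 3: $62,655 × 3/15 = $12,531. Book value $26,531.
Year 4: $62,655 × 2/15 = $8,354. Book value $18,177.
Year 5: $62,655 × 1/15 = $4,177. Book value $14,000.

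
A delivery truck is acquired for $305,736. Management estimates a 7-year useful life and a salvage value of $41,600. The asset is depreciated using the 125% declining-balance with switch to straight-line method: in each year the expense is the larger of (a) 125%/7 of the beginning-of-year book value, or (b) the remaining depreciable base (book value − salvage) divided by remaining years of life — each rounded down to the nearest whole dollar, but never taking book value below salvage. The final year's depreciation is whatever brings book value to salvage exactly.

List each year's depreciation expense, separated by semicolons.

Depreciable base = $305,736 − $41,600 = $264,136.
Year 1: DB = ⌊$305,736 × 125%/7⌋ = $54,595; SL = ⌊$264,136/7⌋ = $37,733 → take DB $54,595. Book value $251,141.
Year 2: DB = ⌊$251,141 × 125%/7⌋ = $44,846; SL = ⌊$209,541/6⌋ = $34,923 → take DB $44,846. Book value $206,295.
Year 3: DB = ⌊$206,295 × 125%/7⌋ = $36,838; SL = ⌊$164,695/5⌋ = $32,939 → take DB $36,838. Book value $169,457.
Year 4: DB = ⌊$169,457 × 125%/7⌋ = $30,260; SL = ⌊$127,857/4⌋ = $31,964 → take SL $31,964. Book value $137,493.
Year 5: DB = ⌊$137,493 × 125%/7⌋ = $24,552; SL = ⌊$95,893/3⌋ = $31,964 → take SL $31,964. Book value $105,529.
Year 6: DB = ⌊$105,529 × 125%/7⌋ = $18,844; SL = ⌊$63,929/2⌋ = $31,964 → take SL $31,964. Book value $73,565.
Year 7 (final): $73,565 − $41,600 = $31,965. Book value $41,600.

$54,595; $44,846; $36,838; $31,964; $31,964; $31,964; $31,965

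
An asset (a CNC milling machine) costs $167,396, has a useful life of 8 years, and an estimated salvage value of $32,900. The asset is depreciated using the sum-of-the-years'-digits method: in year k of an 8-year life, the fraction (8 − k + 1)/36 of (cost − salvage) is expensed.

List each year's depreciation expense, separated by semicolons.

$29,888; $26,152; $22,416; $18,680; $14,944; $11,208; $7,472; $3,736

Depreciable base = $167,396 − $32,900 = $134,496.
Sum of the years' digits = 8+7+6+5+4+3+2+1 = 36.
Year 1: $134,496 × 8/36 = $29,888. Book value $137,508.
Year 2: $134,496 × 7/36 = $26,152. Book value $111,356.
Year 3: $134,496 × 6/36 = $22,416. Book value $88,940.
Year 4: $134,496 × 5/36 = $18,680. Book value $70,260.
Year 5: $134,496 × 4/36 = $14,944. Book value $55,316.
Year 6: $134,496 × 3/36 = $11,208. Book value $44,108.
Year 7: $134,496 × 2/36 = $7,472. Book value $36,636.
Year 8: $134,496 × 1/36 = $3,736. Book value $32,900.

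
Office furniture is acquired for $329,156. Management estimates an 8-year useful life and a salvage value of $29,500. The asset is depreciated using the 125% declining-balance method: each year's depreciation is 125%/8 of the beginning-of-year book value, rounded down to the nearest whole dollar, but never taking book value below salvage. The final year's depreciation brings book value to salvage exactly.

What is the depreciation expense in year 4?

Depreciable base = $329,156 − $29,500 = $299,656.
Year 1: ⌊$329,156 × 125%/8⌋ = $51,430. Book value $277,726.
Year 2: ⌊$277,726 × 125%/8⌋ = $43,394. Book value $234,332.
Year 3: ⌊$234,332 × 125%/8⌋ = $36,614. Book value $197,718.
Year 4: ⌊$197,718 × 125%/8⌋ = $30,893. Book value $166,825.

$30,893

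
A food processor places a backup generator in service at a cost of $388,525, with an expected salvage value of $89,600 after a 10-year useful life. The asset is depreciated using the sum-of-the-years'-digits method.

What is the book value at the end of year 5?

$171,125

Depreciable base = $388,525 − $89,600 = $298,925.
Sum of the years' digits = 10+9+8+7+6+5+4+3+2+1 = 55.
Year 1: $298,925 × 10/55 = $54,350. Book value $334,175.
Year 2: $298,925 × 9/55 = $48,915. Book value $285,260.
Year 3: $298,925 × 8/55 = $43,480. Book value $241,780.
Year 4: $298,925 × 7/55 = $38,045. Book value $203,735.
Year 5: $298,925 × 6/55 = $32,610. Book value $171,125.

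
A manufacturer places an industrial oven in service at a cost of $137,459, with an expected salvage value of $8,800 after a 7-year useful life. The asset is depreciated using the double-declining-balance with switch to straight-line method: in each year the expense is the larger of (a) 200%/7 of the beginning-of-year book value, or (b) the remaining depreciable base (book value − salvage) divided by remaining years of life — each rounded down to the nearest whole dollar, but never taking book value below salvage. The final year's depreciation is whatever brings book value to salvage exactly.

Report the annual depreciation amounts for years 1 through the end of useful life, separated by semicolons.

Depreciable base = $137,459 − $8,800 = $128,659.
Year 1: DB = ⌊$137,459 × 200%/7⌋ = $39,274; SL = ⌊$128,659/7⌋ = $18,379 → take DB $39,274. Book value $98,185.
Year 2: DB = ⌊$98,185 × 200%/7⌋ = $28,052; SL = ⌊$89,385/6⌋ = $14,897 → take DB $28,052. Book value $70,133.
Year 3: DB = ⌊$70,133 × 200%/7⌋ = $20,038; SL = ⌊$61,333/5⌋ = $12,266 → take DB $20,038. Book value $50,095.
Year 4: DB = ⌊$50,095 × 200%/7⌋ = $14,312; SL = ⌊$41,295/4⌋ = $10,323 → take DB $14,312. Book value $35,783.
Year 5: DB = ⌊$35,783 × 200%/7⌋ = $10,223; SL = ⌊$26,983/3⌋ = $8,994 → take DB $10,223. Book value $25,560.
Year 6: DB = ⌊$25,560 × 200%/7⌋ = $7,302; SL = ⌊$16,760/2⌋ = $8,380 → take SL $8,380. Book value $17,180.
Year 7 (final): $17,180 − $8,800 = $8,380. Book value $8,800.

$39,274; $28,052; $20,038; $14,312; $10,223; $8,380; $8,380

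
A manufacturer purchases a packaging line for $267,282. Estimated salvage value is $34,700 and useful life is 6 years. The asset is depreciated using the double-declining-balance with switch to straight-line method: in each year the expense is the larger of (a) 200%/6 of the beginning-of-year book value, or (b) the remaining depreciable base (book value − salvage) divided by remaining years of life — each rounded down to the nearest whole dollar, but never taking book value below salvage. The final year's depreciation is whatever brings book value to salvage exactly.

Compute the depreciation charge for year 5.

Depreciable base = $267,282 − $34,700 = $232,582.
Year 1: DB = ⌊$267,282 × 200%/6⌋ = $89,094; SL = ⌊$232,582/6⌋ = $38,763 → take DB $89,094. Book value $178,188.
Year 2: DB = ⌊$178,188 × 200%/6⌋ = $59,396; SL = ⌊$143,488/5⌋ = $28,697 → take DB $59,396. Book value $118,792.
Year 3: DB = ⌊$118,792 × 200%/6⌋ = $39,597; SL = ⌊$84,092/4⌋ = $21,023 → take DB $39,597. Book value $79,195.
Year 4: DB = ⌊$79,195 × 200%/6⌋ = $26,398; SL = ⌊$44,495/3⌋ = $14,831 → take DB $26,398. Book value $52,797.
Year 5: DB = ⌊$52,797 × 200%/6⌋ = $17,599; SL = ⌊$18,097/2⌋ = $9,048 → take DB $17,599. Book value $35,198.

$17,599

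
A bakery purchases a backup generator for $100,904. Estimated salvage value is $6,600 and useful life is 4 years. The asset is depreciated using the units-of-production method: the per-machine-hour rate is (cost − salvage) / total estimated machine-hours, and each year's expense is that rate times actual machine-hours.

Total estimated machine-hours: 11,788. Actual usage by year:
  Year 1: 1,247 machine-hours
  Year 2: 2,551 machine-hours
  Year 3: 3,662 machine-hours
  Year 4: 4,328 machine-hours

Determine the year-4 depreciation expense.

Depreciable base = $100,904 − $6,600 = $94,304.
Rate = $94,304 / 11,788 machine-hours = $8 per machine-hour.
Year 1: 1,247 × $8 = $9,976. Book value $90,928.
Year 2: 2,551 × $8 = $20,408. Book value $70,520.
Year 3: 3,662 × $8 = $29,296. Book value $41,224.
Year 4: 4,328 × $8 = $34,624. Book value $6,600.

$34,624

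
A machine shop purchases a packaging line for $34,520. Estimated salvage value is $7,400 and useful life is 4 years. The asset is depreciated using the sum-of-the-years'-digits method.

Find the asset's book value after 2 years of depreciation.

$15,536

Depreciable base = $34,520 − $7,400 = $27,120.
Sum of the years' digits = 4+3+2+1 = 10.
Year 1: $27,120 × 4/10 = $10,848. Book value $23,672.
Year 2: $27,120 × 3/10 = $8,136. Book value $15,536.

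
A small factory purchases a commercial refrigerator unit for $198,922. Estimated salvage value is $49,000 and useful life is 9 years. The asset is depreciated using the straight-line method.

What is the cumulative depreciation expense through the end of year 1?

Depreciable base = $198,922 − $49,000 = $149,922.
Annual expense = $149,922 / 9 = $16,658.
End of year 1: book value $182,264.
Accumulated through year 1 = $198,922 − $182,264 = $16,658.

$16,658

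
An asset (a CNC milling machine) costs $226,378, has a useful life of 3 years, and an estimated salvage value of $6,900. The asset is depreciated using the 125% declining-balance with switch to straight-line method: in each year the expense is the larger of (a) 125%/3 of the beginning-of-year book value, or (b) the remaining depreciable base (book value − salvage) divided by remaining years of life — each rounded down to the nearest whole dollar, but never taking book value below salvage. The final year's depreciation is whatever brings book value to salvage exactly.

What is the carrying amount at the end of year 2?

$69,477

Depreciable base = $226,378 − $6,900 = $219,478.
Year 1: DB = ⌊$226,378 × 125%/3⌋ = $94,324; SL = ⌊$219,478/3⌋ = $73,159 → take DB $94,324. Book value $132,054.
Year 2: DB = ⌊$132,054 × 125%/3⌋ = $55,022; SL = ⌊$125,154/2⌋ = $62,577 → take SL $62,577. Book value $69,477.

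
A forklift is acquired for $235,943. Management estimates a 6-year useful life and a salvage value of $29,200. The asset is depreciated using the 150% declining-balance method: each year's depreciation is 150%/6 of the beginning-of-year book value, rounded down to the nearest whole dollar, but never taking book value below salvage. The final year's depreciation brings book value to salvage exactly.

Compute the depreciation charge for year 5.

Depreciable base = $235,943 − $29,200 = $206,743.
Year 1: ⌊$235,943 × 150%/6⌋ = $58,985. Book value $176,958.
Year 2: ⌊$176,958 × 150%/6⌋ = $44,239. Book value $132,719.
Year 3: ⌊$132,719 × 150%/6⌋ = $33,179. Book value $99,540.
Year 4: ⌊$99,540 × 150%/6⌋ = $24,885. Book value $74,655.
Year 5: ⌊$74,655 × 150%/6⌋ = $18,663. Book value $55,992.

$18,663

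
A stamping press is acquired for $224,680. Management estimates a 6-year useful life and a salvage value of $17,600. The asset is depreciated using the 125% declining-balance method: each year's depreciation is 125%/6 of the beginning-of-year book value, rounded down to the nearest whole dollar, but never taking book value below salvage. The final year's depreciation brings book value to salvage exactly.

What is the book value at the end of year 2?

$140,816

Depreciable base = $224,680 − $17,600 = $207,080.
Year 1: ⌊$224,680 × 125%/6⌋ = $46,808. Book value $177,872.
Year 2: ⌊$177,872 × 125%/6⌋ = $37,056. Book value $140,816.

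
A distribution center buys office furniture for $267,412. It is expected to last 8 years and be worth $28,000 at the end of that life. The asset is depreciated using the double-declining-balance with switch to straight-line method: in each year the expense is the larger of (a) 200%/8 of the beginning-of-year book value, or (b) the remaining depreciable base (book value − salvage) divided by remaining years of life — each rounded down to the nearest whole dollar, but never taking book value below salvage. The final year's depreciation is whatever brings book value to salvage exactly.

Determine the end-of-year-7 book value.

$35,697

Depreciable base = $267,412 − $28,000 = $239,412.
Year 1: DB = ⌊$267,412 × 200%/8⌋ = $66,853; SL = ⌊$239,412/8⌋ = $29,926 → take DB $66,853. Book value $200,559.
Year 2: DB = ⌊$200,559 × 200%/8⌋ = $50,139; SL = ⌊$172,559/7⌋ = $24,651 → take DB $50,139. Book value $150,420.
Year 3: DB = ⌊$150,420 × 200%/8⌋ = $37,605; SL = ⌊$122,420/6⌋ = $20,403 → take DB $37,605. Book value $112,815.
Year 4: DB = ⌊$112,815 × 200%/8⌋ = $28,203; SL = ⌊$84,815/5⌋ = $16,963 → take DB $28,203. Book value $84,612.
Year 5: DB = ⌊$84,612 × 200%/8⌋ = $21,153; SL = ⌊$56,612/4⌋ = $14,153 → take DB $21,153. Book value $63,459.
Year 6: DB = ⌊$63,459 × 200%/8⌋ = $15,864; SL = ⌊$35,459/3⌋ = $11,819 → take DB $15,864. Book value $47,595.
Year 7: DB = ⌊$47,595 × 200%/8⌋ = $11,898; SL = ⌊$19,595/2⌋ = $9,797 → take DB $11,898. Book value $35,697.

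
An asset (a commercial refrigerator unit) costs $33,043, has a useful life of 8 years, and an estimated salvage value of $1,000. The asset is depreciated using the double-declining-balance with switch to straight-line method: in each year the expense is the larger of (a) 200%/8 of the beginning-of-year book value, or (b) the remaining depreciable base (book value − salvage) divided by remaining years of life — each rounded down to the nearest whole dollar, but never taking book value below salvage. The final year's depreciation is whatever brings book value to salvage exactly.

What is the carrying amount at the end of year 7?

$3,281

Depreciable base = $33,043 − $1,000 = $32,043.
Year 1: DB = ⌊$33,043 × 200%/8⌋ = $8,260; SL = ⌊$32,043/8⌋ = $4,005 → take DB $8,260. Book value $24,783.
Year 2: DB = ⌊$24,783 × 200%/8⌋ = $6,195; SL = ⌊$23,783/7⌋ = $3,397 → take DB $6,195. Book value $18,588.
Year 3: DB = ⌊$18,588 × 200%/8⌋ = $4,647; SL = ⌊$17,588/6⌋ = $2,931 → take DB $4,647. Book value $13,941.
Year 4: DB = ⌊$13,941 × 200%/8⌋ = $3,485; SL = ⌊$12,941/5⌋ = $2,588 → take DB $3,485. Book value $10,456.
Year 5: DB = ⌊$10,456 × 200%/8⌋ = $2,614; SL = ⌊$9,456/4⌋ = $2,364 → take DB $2,614. Book value $7,842.
Year 6: DB = ⌊$7,842 × 200%/8⌋ = $1,960; SL = ⌊$6,842/3⌋ = $2,280 → take SL $2,280. Book value $5,562.
Year 7: DB = ⌊$5,562 × 200%/8⌋ = $1,390; SL = ⌊$4,562/2⌋ = $2,281 → take SL $2,281. Book value $3,281.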